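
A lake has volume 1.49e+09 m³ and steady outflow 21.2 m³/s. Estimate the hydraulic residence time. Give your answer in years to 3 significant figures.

2.23 yr

Q = 21.2 m³/s × 3.156e+07 s/yr = 6.69e+08 m³/yr.
Hydraulic residence time τ = V/Q = 1.49e+09/6.69e+08 = 2.227 yr.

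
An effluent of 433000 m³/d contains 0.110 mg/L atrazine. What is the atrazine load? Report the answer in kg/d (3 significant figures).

433000 m³/d = 5.012 m³/s.
Mass flux = Q·C = 5.012 m³/s × 0.11 g/m³ = 0.5513 g/s.
= 0.5513 g/s × 86.4 = 47.63 kg/d.

47.6 kg/d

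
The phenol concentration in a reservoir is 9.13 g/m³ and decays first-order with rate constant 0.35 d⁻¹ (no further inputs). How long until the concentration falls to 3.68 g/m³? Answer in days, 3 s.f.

2.60 d

t = ln(C₀/C)/k = ln(9.13/3.68)/0.35 = 0.9087/0.35 = 2.596 d.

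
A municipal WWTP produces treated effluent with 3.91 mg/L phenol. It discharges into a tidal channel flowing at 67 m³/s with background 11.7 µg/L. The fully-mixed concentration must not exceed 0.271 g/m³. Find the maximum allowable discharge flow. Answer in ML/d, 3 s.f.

412 ML/d

11.7 µg/L = 0.0117 mg/L.
Mass balance at complete mixing: C_std·(Q_w + Q_r) = Q_w·C_e + Q_r·C_b.
Rearranging, Q_w = Q_r·(C_std − C_b)/(C_e − C_std) = 67·(0.271 − 0.0117) / (3.91 − 0.271) = 4.774 m³/s.
= 412.5 ML/d.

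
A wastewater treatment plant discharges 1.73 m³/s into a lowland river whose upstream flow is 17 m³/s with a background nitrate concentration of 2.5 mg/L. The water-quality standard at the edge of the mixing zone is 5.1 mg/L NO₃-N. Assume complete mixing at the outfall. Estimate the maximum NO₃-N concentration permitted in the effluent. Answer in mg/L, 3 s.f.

Mass balance: 5.1·18.73 = 1.73·Cₑ + 17·2.5.
Cₑ = (95.52 − 42.5) / 1.73 = 30.65 mg/L.

30.6 mg/L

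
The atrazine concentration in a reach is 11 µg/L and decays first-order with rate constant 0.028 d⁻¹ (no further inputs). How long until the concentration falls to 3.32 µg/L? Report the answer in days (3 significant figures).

42.8 d

t = ln(C₀/C)/k = ln(11/3.32)/0.028 = 1.198/0.028 = 42.78 d.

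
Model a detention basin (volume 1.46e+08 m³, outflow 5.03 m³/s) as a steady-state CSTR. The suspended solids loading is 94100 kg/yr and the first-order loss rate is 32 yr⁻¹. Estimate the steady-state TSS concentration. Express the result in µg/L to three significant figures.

Outflow Q = 5.03 m³/s × 3.156e+07 s/yr = 1.587e+08 m³/yr.
Steady-state CSTR mass balance: W = Q·C + k·V·C, so C = W/(Q + kV).
Q + kV = 1.587e+08 + 32·1.46e+08 = 4.831e+09 m³/yr.
C = 94100/4.831e+09 = 1.948e-05 kg/m³ = 0.01948 mg/L = 19.48 µg/L.

19.5 µg/L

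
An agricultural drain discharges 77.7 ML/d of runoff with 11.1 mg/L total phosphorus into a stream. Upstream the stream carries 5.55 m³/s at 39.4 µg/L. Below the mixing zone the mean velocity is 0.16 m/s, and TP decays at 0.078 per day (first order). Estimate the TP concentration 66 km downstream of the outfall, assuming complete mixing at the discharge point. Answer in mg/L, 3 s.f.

1.09 mg/L

77.7 ML/d = 0.8993 m³/s.
39.4 µg/L = 0.0394 mg/L.
After complete mixing, C₀ = (0.8993·11.1 + 5.55·0.0394) / 6.449 = 1.582 mg/L.
Travel time t = 6.6e+04 m / 0.16 m/s = 4.125e+05 s = 4.774 d.
C = 1.582·exp(−0.078·4.774) = 1.582·0.6891 = 1.09 mg/L.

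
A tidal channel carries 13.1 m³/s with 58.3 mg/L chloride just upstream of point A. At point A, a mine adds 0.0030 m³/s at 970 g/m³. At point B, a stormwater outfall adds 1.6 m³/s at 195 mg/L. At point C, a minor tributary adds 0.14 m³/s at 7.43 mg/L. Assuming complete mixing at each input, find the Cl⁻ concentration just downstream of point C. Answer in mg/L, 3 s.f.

After input A: C = (13.1·58.3 + 0.003·970) / 13.1 = 58.51 mg/L.
After input B: C = (13.1·58.51 + 1.6·195) / 14.7 = 73.36 mg/L.
After input C: C = (14.7·73.36 + 0.14·7.43) / 14.84 = 72.74 mg/L.

72.7 mg/L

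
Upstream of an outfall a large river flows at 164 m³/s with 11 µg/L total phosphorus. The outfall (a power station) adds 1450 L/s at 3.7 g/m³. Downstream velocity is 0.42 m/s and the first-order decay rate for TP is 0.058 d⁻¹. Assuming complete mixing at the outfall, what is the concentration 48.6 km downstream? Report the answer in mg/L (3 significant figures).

1450 L/s = 1.45 m³/s.
11 µg/L = 0.011 mg/L.
After complete mixing, C₀ = (1.45·3.7 + 164·0.011) / 165.4 = 0.04333 mg/L.
Travel time t = 4.86e+04 m / 0.42 m/s = 1.157e+05 s = 1.339 d.
C = 0.04333·exp(−0.058·1.339) = 0.04333·0.9253 = 0.04009 mg/L.

0.0401 mg/L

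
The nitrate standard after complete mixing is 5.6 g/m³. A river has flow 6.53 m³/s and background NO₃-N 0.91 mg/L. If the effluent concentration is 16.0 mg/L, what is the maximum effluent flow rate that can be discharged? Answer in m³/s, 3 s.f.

2.94 m³/s

Mass balance at complete mixing: C_std·(Q_w + Q_r) = Q_w·C_e + Q_r·C_b.
Rearranging, Q_w = Q_r·(C_std − C_b)/(C_e − C_std) = 6.53·(5.6 − 0.91) / (16 − 5.6) = 2.945 m³/s.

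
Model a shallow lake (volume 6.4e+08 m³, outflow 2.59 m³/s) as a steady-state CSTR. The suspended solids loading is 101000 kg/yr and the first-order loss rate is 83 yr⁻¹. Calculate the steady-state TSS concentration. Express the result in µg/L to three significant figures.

1.90 µg/L

Outflow Q = 2.59 m³/s × 3.156e+07 s/yr = 8.173e+07 m³/yr.
Steady-state CSTR mass balance: W = Q·C + k·V·C, so C = W/(Q + kV).
Q + kV = 8.173e+07 + 83·6.4e+08 = 5.32e+10 m³/yr.
C = 101000/5.32e+10 = 1.898e-06 kg/m³ = 0.001898 mg/L = 1.898 µg/L.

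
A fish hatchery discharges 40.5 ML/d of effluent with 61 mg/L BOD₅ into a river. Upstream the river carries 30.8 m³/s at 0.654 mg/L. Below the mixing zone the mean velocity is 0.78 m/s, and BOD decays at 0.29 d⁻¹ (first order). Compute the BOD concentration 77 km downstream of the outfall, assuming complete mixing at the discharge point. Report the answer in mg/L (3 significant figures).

40.5 ML/d = 0.4688 m³/s.
After complete mixing, C₀ = (0.4688·61 + 30.8·0.654) / 31.27 = 1.559 mg/L.
Travel time t = 7.7e+04 m / 0.78 m/s = 9.872e+04 s = 1.143 d.
C = 1.559·exp(−0.29·1.143) = 1.559·0.718 = 1.119 mg/L.

1.12 mg/L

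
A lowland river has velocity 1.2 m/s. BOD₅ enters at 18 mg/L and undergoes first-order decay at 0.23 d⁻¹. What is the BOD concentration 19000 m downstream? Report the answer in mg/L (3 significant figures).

17.3 mg/L

Travel time t = 19000 m / 1.2 m/s = 1.9e+04/1.2 = 1.583e+04 s = 0.1833 d.
First-order decay: C = 18·exp(−0.23·0.1833) = 18·0.9587 = 17.26 mg/L.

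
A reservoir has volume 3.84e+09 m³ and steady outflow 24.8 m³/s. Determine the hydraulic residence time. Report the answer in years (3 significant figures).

4.91 yr

Q = 24.8 m³/s × 3.156e+07 s/yr = 7.826e+08 m³/yr.
Hydraulic residence time τ = V/Q = 3.84e+09/7.826e+08 = 4.907 yr.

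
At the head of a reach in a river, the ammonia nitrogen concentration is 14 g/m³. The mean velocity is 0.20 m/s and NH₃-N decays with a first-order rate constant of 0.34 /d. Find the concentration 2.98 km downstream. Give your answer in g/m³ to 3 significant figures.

13.2 g/m³

Travel time t = 2.98 km / 0.20 m/s = 2980/0.20 = 1.49e+04 s = 0.1725 d.
First-order decay: C = 14·exp(−0.34·0.1725) = 14·0.9431 = 13.2 g/m³.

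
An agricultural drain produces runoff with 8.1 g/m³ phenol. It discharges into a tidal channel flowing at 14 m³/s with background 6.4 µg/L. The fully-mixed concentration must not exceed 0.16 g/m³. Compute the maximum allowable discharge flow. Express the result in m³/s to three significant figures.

6.4 µg/L = 0.0064 mg/L.
Mass balance at complete mixing: C_std·(Q_w + Q_r) = Q_w·C_e + Q_r·C_b.
Rearranging, Q_w = Q_r·(C_std − C_b)/(C_e − C_std) = 14·(0.16 − 0.0064) / (8.1 − 0.16) = 0.2708 m³/s.

0.271 m³/s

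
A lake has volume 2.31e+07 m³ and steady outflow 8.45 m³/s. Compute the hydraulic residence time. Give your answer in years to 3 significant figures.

Q = 8.45 m³/s × 3.156e+07 s/yr = 2.667e+08 m³/yr.
Hydraulic residence time τ = V/Q = 2.31e+07/2.667e+08 = 0.08663 yr.

0.0866 yr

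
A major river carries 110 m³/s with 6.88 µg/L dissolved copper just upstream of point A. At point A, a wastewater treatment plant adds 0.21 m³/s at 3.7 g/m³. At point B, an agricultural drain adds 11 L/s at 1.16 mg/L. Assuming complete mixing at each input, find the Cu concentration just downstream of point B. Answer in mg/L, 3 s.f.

6.88 µg/L = 0.00688 mg/L.
After input A: C = (110·0.00688 + 0.21·3.7) / 110.2 = 0.01392 mg/L.
11 L/s = 0.011 m³/s.
After input B: C = (110.2·0.01392 + 0.011·1.16) / 110.2 = 0.01403 mg/L.

0.0140 mg/L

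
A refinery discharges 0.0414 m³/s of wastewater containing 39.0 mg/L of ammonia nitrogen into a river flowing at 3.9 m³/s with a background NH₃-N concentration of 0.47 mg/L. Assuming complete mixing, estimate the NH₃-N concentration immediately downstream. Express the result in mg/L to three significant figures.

0.875 mg/L

Flow-weighted mixing gives C = (0.0414·39 + 3.9·0.47) / (0.0414 + 3.9) = 3.448/3.941 = 0.8747 mg/L.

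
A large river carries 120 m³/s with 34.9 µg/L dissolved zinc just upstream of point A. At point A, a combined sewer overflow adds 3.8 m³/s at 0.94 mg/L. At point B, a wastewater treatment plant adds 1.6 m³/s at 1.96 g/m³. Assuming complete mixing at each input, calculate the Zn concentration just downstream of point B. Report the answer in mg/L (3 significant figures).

0.0869 mg/L

34.9 µg/L = 0.0349 mg/L.
After input A: C = (120·0.0349 + 3.8·0.94) / 123.8 = 0.06268 mg/L.
After input B: C = (123.8·0.06268 + 1.6·1.96) / 125.4 = 0.08689 mg/L.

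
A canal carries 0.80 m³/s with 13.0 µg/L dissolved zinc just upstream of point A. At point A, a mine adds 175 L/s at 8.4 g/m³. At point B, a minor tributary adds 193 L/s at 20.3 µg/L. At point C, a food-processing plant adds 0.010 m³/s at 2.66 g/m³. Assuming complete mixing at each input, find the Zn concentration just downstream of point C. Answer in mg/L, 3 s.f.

13.0 µg/L = 0.013 mg/L.
175 L/s = 0.175 m³/s.
After input A: C = (0.8·0.013 + 0.175·8.4) / 0.975 = 1.518 mg/L.
193 L/s = 0.193 m³/s.
20.3 µg/L = 0.0203 mg/L.
After input B: C = (0.975·1.518 + 0.193·0.0203) / 1.168 = 1.271 mg/L.
After input C: C = (1.168·1.271 + 0.01·2.66) / 1.178 = 1.283 mg/L.

1.28 mg/L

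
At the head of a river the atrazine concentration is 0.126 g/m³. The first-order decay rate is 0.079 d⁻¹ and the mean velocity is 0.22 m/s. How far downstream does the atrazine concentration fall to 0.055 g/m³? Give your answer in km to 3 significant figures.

199 km

From C = C₀·e^(−kt), t = ln(C₀/C)/k = ln(0.126/0.055)/0.079 = 0.8289/0.079 = 10.49 d.
Distance = v·t = 0.22 m/s × 9.066e+05 s = 1.995e+05 m = 199.5 km.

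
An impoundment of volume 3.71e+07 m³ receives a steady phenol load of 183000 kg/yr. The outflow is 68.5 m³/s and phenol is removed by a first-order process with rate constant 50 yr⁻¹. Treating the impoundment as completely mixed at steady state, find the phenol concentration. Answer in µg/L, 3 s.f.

45.6 µg/L

Outflow Q = 68.5 m³/s × 3.156e+07 s/yr = 2.162e+09 m³/yr.
Steady-state CSTR mass balance: W = Q·C + k·V·C, so C = W/(Q + kV).
Q + kV = 2.162e+09 + 50·3.71e+07 = 4.017e+09 m³/yr.
C = 183000/4.017e+09 = 4.556e-05 kg/m³ = 0.04556 mg/L = 45.56 µg/L.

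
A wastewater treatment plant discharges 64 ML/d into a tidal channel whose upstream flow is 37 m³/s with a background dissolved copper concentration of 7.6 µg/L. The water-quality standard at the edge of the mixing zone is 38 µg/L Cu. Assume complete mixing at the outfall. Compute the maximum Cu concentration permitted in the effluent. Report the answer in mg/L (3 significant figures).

1.56 mg/L

64 ML/d = 0.7407 m³/s.
7.6 µg/L = 0.0076 mg/L.
38 µg/L = 0.038 mg/L.
Mass balance: 0.038·37.74 = 0.7407·Cₑ + 37·0.0076.
Cₑ = (1.434 − 0.2812) / 0.7407 = 1.556 mg/L.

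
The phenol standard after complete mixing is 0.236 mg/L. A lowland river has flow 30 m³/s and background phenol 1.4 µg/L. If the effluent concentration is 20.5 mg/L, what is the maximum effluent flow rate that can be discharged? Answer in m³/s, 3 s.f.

1.4 µg/L = 0.0014 mg/L.
Mass balance at complete mixing: C_std·(Q_w + Q_r) = Q_w·C_e + Q_r·C_b.
Rearranging, Q_w = Q_r·(C_std − C_b)/(C_e − C_std) = 30·(0.236 − 0.0014) / (20.5 − 0.236) = 0.3473 m³/s.

0.347 m³/s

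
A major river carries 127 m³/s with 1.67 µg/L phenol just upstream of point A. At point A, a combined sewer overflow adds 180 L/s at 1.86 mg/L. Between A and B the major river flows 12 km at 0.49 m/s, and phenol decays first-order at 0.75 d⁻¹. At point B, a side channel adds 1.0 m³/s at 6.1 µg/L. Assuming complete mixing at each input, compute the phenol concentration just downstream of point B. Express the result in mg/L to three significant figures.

1.67 µg/L = 0.00167 mg/L.
180 L/s = 0.18 m³/s.
After input A: C = (127·0.00167 + 0.18·1.86) / 127.2 = 0.0043 mg/L.
Over the 12 km reach to input B (t = 2.449e+04 s = 0.2834 d), decay gives C = 0.0043·exp(−0.75·0.2834) = 0.003477 mg/L.
6.1 µg/L = 0.0061 mg/L.
After input B: C = (127.2·0.003477 + 1·0.0061) / 128.2 = 0.003497 mg/L.

0.00350 mg/L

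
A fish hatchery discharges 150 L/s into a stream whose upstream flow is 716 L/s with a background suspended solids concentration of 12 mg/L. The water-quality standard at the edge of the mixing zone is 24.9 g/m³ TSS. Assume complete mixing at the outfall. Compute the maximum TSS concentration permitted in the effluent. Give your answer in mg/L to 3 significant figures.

150 L/s = 0.15 m³/s.
716 L/s = 0.716 m³/s.
Mass balance: 24.9·0.866 = 0.15·Cₑ + 0.716·12.
Cₑ = (21.56 − 8.592) / 0.15 = 86.48 mg/L.

86.5 mg/L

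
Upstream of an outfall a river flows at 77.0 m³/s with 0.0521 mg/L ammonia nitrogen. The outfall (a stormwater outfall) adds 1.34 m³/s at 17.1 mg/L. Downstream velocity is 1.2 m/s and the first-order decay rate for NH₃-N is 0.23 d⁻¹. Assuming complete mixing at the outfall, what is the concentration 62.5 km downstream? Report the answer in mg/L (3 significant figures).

0.299 mg/L

After complete mixing, C₀ = (1.34·17.1 + 77·0.0521) / 78.34 = 0.3437 mg/L.
Travel time t = 6.25e+04 m / 1.2 m/s = 5.208e+04 s = 0.6028 d.
C = 0.3437·exp(−0.23·0.6028) = 0.3437·0.8705 = 0.2992 mg/L.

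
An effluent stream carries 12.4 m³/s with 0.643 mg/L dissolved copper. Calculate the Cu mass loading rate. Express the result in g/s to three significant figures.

Mass flux = Q·C = 12.4 m³/s × 0.643 g/m³ = 7.973 g/s.

7.97 g/s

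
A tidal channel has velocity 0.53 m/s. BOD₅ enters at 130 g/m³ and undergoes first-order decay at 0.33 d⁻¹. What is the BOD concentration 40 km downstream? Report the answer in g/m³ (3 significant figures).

97.4 g/m³

Travel time t = 40 km / 0.53 m/s = 4e+04/0.53 = 7.547e+04 s = 0.8735 d.
First-order decay: C = 130·exp(−0.33·0.8735) = 130·0.7496 = 97.44 g/m³.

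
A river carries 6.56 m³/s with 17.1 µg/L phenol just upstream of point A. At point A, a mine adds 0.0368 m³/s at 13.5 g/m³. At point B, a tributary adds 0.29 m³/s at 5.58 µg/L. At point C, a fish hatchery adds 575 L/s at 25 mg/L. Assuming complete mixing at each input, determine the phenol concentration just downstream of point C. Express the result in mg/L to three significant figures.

17.1 µg/L = 0.0171 mg/L.
After input A: C = (6.56·0.0171 + 0.0368·13.5) / 6.597 = 0.09231 mg/L.
5.58 µg/L = 0.00558 mg/L.
After input B: C = (6.597·0.09231 + 0.29·0.00558) / 6.887 = 0.08866 mg/L.
575 L/s = 0.575 m³/s.
After input C: C = (6.887·0.08866 + 0.575·25) / 7.462 = 2.008 mg/L.

2.01 mg/L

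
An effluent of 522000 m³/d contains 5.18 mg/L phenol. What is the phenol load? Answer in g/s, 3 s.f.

31.3 g/s

522000 m³/d = 6.042 m³/s.
Mass flux = Q·C = 6.042 m³/s × 5.18 g/m³ = 31.3 g/s.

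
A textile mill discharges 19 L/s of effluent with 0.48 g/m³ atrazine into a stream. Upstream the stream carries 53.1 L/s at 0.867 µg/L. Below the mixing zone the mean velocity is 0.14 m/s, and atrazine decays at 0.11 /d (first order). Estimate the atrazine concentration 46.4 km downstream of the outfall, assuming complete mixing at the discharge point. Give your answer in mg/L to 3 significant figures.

0.0834 mg/L

19 L/s = 0.019 m³/s.
53.1 L/s = 0.0531 m³/s.
0.867 µg/L = 0.000867 mg/L.
After complete mixing, C₀ = (0.019·0.48 + 0.0531·0.000867) / 0.0721 = 0.1271 mg/L.
Travel time t = 4.64e+04 m / 0.14 m/s = 3.314e+05 s = 3.836 d.
C = 0.1271·exp(−0.11·3.836) = 0.1271·0.6558 = 0.08337 mg/L.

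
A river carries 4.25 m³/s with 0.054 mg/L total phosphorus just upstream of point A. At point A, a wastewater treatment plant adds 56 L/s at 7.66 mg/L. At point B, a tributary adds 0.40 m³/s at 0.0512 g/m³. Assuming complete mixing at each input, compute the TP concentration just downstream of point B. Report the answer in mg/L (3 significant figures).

56 L/s = 0.056 m³/s.
After input A: C = (4.25·0.054 + 0.056·7.66) / 4.306 = 0.1529 mg/L.
After input B: C = (4.306·0.1529 + 0.4·0.0512) / 4.706 = 0.1443 mg/L.

0.144 mg/L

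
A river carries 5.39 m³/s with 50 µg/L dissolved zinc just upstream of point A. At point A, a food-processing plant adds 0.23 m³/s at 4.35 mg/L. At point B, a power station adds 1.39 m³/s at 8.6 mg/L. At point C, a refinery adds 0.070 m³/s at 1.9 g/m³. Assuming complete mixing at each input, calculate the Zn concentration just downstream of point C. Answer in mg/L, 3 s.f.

1.89 mg/L

50 µg/L = 0.05 mg/L.
After input A: C = (5.39·0.05 + 0.23·4.35) / 5.62 = 0.226 mg/L.
After input B: C = (5.62·0.226 + 1.39·8.6) / 7.01 = 1.886 mg/L.
After input C: C = (7.01·1.886 + 0.07·1.9) / 7.08 = 1.887 mg/L.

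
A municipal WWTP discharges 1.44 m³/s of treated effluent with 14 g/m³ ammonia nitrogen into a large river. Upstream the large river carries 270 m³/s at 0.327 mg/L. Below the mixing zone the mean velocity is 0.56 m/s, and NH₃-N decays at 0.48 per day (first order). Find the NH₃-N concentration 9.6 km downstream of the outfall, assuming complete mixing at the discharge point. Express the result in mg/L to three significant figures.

0.363 mg/L

After complete mixing, C₀ = (1.44·14 + 270·0.327) / 271.4 = 0.3995 mg/L.
Travel time t = 9600 m / 0.56 m/s = 1.714e+04 s = 0.1984 d.
C = 0.3995·exp(−0.48·0.1984) = 0.3995·0.9092 = 0.3632 mg/L.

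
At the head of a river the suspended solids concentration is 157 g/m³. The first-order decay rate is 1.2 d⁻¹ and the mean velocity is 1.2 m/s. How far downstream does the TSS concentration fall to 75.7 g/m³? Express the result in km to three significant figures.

From C = C₀·e^(−kt), t = ln(C₀/C)/k = ln(157/75.7)/1.2 = 0.7295/1.2 = 0.6079 d.
Distance = v·t = 1.2 m/s × 5.252e+04 s = 6.303e+04 m = 63.03 km.

63.0 km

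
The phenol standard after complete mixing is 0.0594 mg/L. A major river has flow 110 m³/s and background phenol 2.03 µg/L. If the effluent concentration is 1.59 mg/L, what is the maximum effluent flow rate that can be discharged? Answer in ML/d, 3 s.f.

356 ML/d

2.03 µg/L = 0.00203 mg/L.
Mass balance at complete mixing: C_std·(Q_w + Q_r) = Q_w·C_e + Q_r·C_b.
Rearranging, Q_w = Q_r·(C_std − C_b)/(C_e − C_std) = 110·(0.0594 − 0.00203) / (1.59 − 0.0594) = 4.123 m³/s.
= 356.2 ML/d.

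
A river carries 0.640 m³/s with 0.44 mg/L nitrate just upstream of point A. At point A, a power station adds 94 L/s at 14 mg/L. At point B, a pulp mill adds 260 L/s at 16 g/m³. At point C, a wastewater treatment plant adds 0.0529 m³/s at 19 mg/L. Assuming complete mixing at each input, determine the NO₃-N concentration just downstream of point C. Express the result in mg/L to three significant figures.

94 L/s = 0.094 m³/s.
After input A: C = (0.64·0.44 + 0.094·14) / 0.734 = 2.177 mg/L.
260 L/s = 0.26 m³/s.
After input B: C = (0.734·2.177 + 0.26·16) / 0.994 = 5.792 mg/L.
After input C: C = (0.994·5.792 + 0.0529·19) / 1.047 = 6.46 mg/L.

6.46 mg/L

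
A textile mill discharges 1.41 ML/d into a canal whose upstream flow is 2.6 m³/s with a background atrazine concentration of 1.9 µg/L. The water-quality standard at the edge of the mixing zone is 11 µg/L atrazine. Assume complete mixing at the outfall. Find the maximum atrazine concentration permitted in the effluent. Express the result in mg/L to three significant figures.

1.46 mg/L

1.41 ML/d = 0.01632 m³/s.
1.9 µg/L = 0.0019 mg/L.
11 µg/L = 0.011 mg/L.
Mass balance: 0.011·2.616 = 0.01632·Cₑ + 2.6·0.0019.
Cₑ = (0.02878 − 0.00494) / 0.01632 = 1.461 mg/L.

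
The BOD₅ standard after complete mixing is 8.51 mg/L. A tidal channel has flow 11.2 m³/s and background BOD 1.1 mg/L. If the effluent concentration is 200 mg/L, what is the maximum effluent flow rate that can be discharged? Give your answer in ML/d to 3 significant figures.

37.4 ML/d

Mass balance at complete mixing: C_std·(Q_w + Q_r) = Q_w·C_e + Q_r·C_b.
Rearranging, Q_w = Q_r·(C_std − C_b)/(C_e − C_std) = 11.2·(8.51 − 1.1) / (200 − 8.51) = 0.4334 m³/s.
= 37.45 ML/d.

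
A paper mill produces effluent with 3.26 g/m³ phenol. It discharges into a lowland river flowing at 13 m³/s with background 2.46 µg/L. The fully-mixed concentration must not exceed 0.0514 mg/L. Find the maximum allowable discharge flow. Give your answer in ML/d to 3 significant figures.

17.1 ML/d

2.46 µg/L = 0.00246 mg/L.
Mass balance at complete mixing: C_std·(Q_w + Q_r) = Q_w·C_e + Q_r·C_b.
Rearranging, Q_w = Q_r·(C_std − C_b)/(C_e − C_std) = 13·(0.0514 − 0.00246) / (3.26 − 0.0514) = 0.1983 m³/s.
= 17.13 ML/d.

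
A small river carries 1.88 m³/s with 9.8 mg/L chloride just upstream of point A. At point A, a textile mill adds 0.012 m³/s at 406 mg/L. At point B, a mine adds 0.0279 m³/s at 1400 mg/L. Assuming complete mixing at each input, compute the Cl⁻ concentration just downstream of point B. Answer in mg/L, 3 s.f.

After input A: C = (1.88·9.8 + 0.012·406) / 1.892 = 12.31 mg/L.
After input B: C = (1.892·12.31 + 0.0279·1400) / 1.92 = 32.48 mg/L.

32.5 mg/L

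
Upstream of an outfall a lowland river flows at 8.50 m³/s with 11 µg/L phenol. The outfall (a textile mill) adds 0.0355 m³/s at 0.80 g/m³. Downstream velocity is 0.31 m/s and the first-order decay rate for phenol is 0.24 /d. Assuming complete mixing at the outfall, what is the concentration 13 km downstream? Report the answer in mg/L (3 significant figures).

11 µg/L = 0.011 mg/L.
After complete mixing, C₀ = (0.0355·0.8 + 8.5·0.011) / 8.536 = 0.01428 mg/L.
Travel time t = 1.3e+04 m / 0.31 m/s = 4.194e+04 s = 0.4854 d.
C = 0.01428·exp(−0.24·0.4854) = 0.01428·0.89 = 0.01271 mg/L.

0.0127 mg/L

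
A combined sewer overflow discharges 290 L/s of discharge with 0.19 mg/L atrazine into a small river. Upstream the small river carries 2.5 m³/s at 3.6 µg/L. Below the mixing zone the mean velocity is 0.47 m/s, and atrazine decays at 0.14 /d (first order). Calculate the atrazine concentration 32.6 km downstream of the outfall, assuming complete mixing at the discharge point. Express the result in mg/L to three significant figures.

0.0205 mg/L

290 L/s = 0.29 m³/s.
3.6 µg/L = 0.0036 mg/L.
After complete mixing, C₀ = (0.29·0.19 + 2.5·0.0036) / 2.79 = 0.02297 mg/L.
Travel time t = 3.26e+04 m / 0.47 m/s = 6.936e+04 s = 0.8028 d.
C = 0.02297·exp(−0.14·0.8028) = 0.02297·0.8937 = 0.02053 mg/L.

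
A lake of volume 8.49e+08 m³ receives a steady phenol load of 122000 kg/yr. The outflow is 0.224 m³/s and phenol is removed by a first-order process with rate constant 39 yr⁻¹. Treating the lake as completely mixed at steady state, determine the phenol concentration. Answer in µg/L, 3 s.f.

3.68 µg/L

Outflow Q = 0.224 m³/s × 3.156e+07 s/yr = 7.069e+06 m³/yr.
Steady-state CSTR mass balance: W = Q·C + k·V·C, so C = W/(Q + kV).
Q + kV = 7.069e+06 + 39·8.49e+08 = 3.312e+10 m³/yr.
C = 122000/3.312e+10 = 3.684e-06 kg/m³ = 0.003684 mg/L = 3.684 µg/L.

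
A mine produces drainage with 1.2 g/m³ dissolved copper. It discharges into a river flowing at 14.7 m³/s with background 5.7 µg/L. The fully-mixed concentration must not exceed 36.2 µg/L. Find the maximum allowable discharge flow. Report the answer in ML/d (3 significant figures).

5.7 µg/L = 0.0057 mg/L.
36.2 µg/L = 0.0362 mg/L.
Mass balance at complete mixing: C_std·(Q_w + Q_r) = Q_w·C_e + Q_r·C_b.
Rearranging, Q_w = Q_r·(C_std − C_b)/(C_e − C_std) = 14.7·(0.0362 − 0.0057) / (1.2 − 0.0362) = 0.3852 m³/s.
= 33.29 ML/d.

33.3 ML/d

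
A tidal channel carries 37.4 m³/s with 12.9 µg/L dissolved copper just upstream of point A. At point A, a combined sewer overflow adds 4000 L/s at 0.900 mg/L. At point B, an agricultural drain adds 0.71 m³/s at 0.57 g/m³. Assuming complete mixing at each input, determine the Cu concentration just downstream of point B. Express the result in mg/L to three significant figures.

12.9 µg/L = 0.0129 mg/L.
4000 L/s = 4 m³/s.
After input A: C = (37.4·0.0129 + 4·0.9) / 41.4 = 0.09861 mg/L.
After input B: C = (41.4·0.09861 + 0.71·0.57) / 42.11 = 0.1066 mg/L.

0.107 mg/L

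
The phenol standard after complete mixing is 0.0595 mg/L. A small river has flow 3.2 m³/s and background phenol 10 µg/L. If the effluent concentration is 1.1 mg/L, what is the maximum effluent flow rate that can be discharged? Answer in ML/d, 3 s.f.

10 µg/L = 0.01 mg/L.
Mass balance at complete mixing: C_std·(Q_w + Q_r) = Q_w·C_e + Q_r·C_b.
Rearranging, Q_w = Q_r·(C_std − C_b)/(C_e − C_std) = 3.2·(0.0595 − 0.01) / (1.1 − 0.0595) = 0.1522 m³/s.
= 13.15 ML/d.

13.2 ML/d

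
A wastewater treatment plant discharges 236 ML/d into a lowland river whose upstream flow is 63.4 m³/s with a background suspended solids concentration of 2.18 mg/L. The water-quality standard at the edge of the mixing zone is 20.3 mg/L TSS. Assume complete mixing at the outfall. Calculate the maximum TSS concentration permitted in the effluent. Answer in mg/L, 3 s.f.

441 mg/L

236 ML/d = 2.731 m³/s.
Mass balance: 20.3·66.13 = 2.731·Cₑ + 63.4·2.18.
Cₑ = (1342 − 138.2) / 2.731 = 440.9 mg/L.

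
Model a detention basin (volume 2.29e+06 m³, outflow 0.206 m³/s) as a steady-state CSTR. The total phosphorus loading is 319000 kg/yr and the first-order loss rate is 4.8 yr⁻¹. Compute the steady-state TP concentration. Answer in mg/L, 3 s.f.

Outflow Q = 0.206 m³/s × 3.156e+07 s/yr = 6.501e+06 m³/yr.
Steady-state CSTR mass balance: W = Q·C + k·V·C, so C = W/(Q + kV).
Q + kV = 6.501e+06 + 4.8·2.29e+06 = 1.749e+07 m³/yr.
C = 319000/1.749e+07 = 0.01824 kg/m³ = 18.24 mg/L.

18.2 mg/L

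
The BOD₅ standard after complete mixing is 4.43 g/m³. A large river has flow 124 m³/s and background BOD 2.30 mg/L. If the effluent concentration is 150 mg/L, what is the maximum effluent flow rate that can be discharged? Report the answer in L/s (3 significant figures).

1810 L/s

Mass balance at complete mixing: C_std·(Q_w + Q_r) = Q_w·C_e + Q_r·C_b.
Rearranging, Q_w = Q_r·(C_std − C_b)/(C_e − C_std) = 124·(4.43 − 2.3) / (150 − 4.43) = 1.814 m³/s.
= 1814 L/s.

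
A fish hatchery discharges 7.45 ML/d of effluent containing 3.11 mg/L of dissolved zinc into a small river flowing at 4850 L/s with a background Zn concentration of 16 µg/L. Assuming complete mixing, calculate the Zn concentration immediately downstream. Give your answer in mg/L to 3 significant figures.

7.45 ML/d = 0.08623 m³/s.
4850 L/s = 4.85 m³/s.
16 µg/L = 0.016 mg/L.
Conservation of mass across the mixing zone: C = (0.08623·3.11 + 4.85·0.016) / (0.08623 + 4.85) = 0.3458/4.936 = 0.07005 mg/L.

0.0700 mg/L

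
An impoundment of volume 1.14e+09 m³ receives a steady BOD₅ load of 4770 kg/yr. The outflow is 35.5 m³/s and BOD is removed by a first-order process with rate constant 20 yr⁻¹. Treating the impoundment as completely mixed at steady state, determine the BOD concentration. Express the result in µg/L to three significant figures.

0.199 µg/L

Outflow Q = 35.5 m³/s × 3.156e+07 s/yr = 1.12e+09 m³/yr.
Steady-state CSTR mass balance: W = Q·C + k·V·C, so C = W/(Q + kV).
Q + kV = 1.12e+09 + 20·1.14e+09 = 2.392e+10 m³/yr.
C = 4770/2.392e+10 = 1.994e-07 kg/m³ = 0.0001994 mg/L = 0.1994 µg/L.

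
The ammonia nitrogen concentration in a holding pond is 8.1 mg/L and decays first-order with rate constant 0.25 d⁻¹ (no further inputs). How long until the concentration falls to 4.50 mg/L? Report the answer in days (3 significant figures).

t = ln(C₀/C)/k = ln(8.1/4.50)/0.25 = 0.5878/0.25 = 2.351 d.

2.35 d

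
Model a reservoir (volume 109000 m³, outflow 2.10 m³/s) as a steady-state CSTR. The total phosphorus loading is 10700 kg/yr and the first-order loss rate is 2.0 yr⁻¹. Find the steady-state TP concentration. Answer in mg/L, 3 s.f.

0.161 mg/L

Outflow Q = 2.10 m³/s × 3.156e+07 s/yr = 6.627e+07 m³/yr.
Steady-state CSTR mass balance: W = Q·C + k·V·C, so C = W/(Q + kV).
Q + kV = 6.627e+07 + 2.0·109000 = 6.649e+07 m³/yr.
C = 10700/6.649e+07 = 0.0001609 kg/m³ = 0.1609 mg/L.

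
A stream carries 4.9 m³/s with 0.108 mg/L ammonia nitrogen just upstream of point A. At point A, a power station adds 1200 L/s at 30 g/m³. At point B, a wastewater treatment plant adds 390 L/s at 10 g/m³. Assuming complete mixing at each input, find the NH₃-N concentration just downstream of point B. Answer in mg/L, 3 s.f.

6.23 mg/L

1200 L/s = 1.2 m³/s.
After input A: C = (4.9·0.108 + 1.2·30) / 6.1 = 5.988 mg/L.
390 L/s = 0.39 m³/s.
After input B: C = (6.1·5.988 + 0.39·10) / 6.49 = 6.229 mg/L.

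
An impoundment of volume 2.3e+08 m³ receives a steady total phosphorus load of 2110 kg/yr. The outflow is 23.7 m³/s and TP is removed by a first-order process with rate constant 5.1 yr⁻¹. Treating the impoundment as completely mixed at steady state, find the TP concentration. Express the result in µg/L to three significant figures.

Outflow Q = 23.7 m³/s × 3.156e+07 s/yr = 7.479e+08 m³/yr.
Steady-state CSTR mass balance: W = Q·C + k·V·C, so C = W/(Q + kV).
Q + kV = 7.479e+08 + 5.1·2.3e+08 = 1.921e+09 m³/yr.
C = 2110/1.921e+09 = 1.098e-06 kg/m³ = 0.001098 mg/L = 1.098 µg/L.

1.10 µg/L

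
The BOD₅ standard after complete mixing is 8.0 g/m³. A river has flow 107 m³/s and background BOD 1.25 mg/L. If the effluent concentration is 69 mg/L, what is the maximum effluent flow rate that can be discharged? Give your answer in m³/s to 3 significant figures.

Mass balance at complete mixing: C_std·(Q_w + Q_r) = Q_w·C_e + Q_r·C_b.
Rearranging, Q_w = Q_r·(C_std − C_b)/(C_e − C_std) = 107·(8 − 1.25) / (69 − 8) = 11.84 m³/s.

11.8 m³/s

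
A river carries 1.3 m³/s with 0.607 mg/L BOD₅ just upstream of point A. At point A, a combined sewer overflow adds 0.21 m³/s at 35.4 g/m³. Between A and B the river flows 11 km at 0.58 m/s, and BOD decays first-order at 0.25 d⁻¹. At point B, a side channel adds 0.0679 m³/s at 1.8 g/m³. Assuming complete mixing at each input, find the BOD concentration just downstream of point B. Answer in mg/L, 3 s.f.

After input A: C = (1.3·0.607 + 0.21·35.4) / 1.51 = 5.446 mg/L.
Over the 11 km reach to input B (t = 1.897e+04 s = 0.2195 d), decay gives C = 5.446·exp(−0.25·0.2195) = 5.155 mg/L.
After input B: C = (1.51·5.155 + 0.0679·1.8) / 1.578 = 5.011 mg/L.

5.01 mg/L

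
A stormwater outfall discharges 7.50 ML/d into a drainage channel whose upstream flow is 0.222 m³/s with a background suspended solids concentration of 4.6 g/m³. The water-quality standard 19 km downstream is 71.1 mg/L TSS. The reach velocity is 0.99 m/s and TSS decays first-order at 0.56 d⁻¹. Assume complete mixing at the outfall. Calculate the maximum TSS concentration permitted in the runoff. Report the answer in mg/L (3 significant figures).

7.50 ML/d = 0.08681 m³/s.
Travel time to the compliance point: t = 1.9e+04/0.99 = 1.919e+04 s = 0.2221 d; decay factor exp(−0.56·0.2221) = 0.883.
So the concentration just after mixing may be at most 71.1/0.883 = 80.52 mg/L.
Mass balance: 80.52·0.3088 = 0.08681·Cₑ + 0.222·4.6.
Cₑ = (24.86 − 1.021) / 0.08681 = 274.7 mg/L.

275 mg/L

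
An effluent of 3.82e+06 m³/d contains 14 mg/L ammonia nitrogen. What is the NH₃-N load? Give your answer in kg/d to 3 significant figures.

53500 kg/d

3.82e+06 m³/d = 44.21 m³/s.
Mass flux = Q·C = 44.21 m³/s × 14 g/m³ = 619 g/s.
= 619 g/s × 86.4 = 5.348e+04 kg/d.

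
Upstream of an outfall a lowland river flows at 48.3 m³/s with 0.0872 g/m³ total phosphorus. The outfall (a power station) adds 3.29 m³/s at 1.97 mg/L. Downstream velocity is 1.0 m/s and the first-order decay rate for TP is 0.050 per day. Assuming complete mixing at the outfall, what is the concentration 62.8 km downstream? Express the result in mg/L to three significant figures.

After complete mixing, C₀ = (3.29·1.97 + 48.3·0.0872) / 51.59 = 0.2073 mg/L.
Travel time t = 6.28e+04 m / 1.0 m/s = 6.28e+04 s = 0.7269 d.
C = 0.2073·exp(−0.050·0.7269) = 0.2073·0.9643 = 0.1999 mg/L.

0.200 mg/L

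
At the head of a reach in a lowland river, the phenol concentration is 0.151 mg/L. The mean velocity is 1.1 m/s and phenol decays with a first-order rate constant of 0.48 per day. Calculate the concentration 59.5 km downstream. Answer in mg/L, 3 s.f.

0.112 mg/L

Travel time t = 59.5 km / 1.1 m/s = 5.95e+04/1.1 = 5.409e+04 s = 0.6261 d.
First-order decay: C = 0.151·exp(−0.48·0.6261) = 0.151·0.7404 = 0.1118 mg/L.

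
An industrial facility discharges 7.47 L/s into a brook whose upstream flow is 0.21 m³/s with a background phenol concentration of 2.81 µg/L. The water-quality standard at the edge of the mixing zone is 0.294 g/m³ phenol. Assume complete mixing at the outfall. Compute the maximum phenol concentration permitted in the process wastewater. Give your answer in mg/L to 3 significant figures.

7.47 L/s = 0.00747 m³/s.
2.81 µg/L = 0.00281 mg/L.
Mass balance: 0.294·0.2175 = 0.00747·Cₑ + 0.21·0.00281.
Cₑ = (0.06394 − 0.0005901) / 0.00747 = 8.48 mg/L.

8.48 mg/L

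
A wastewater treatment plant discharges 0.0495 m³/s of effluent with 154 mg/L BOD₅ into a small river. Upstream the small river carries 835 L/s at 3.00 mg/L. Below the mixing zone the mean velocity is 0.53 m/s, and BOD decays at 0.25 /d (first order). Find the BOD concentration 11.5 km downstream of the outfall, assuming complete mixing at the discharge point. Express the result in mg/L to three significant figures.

835 L/s = 0.835 m³/s.
After complete mixing, C₀ = (0.0495·154 + 0.835·3) / 0.8845 = 11.45 mg/L.
Travel time t = 1.15e+04 m / 0.53 m/s = 2.17e+04 s = 0.2511 d.
C = 11.45·exp(−0.25·0.2511) = 11.45·0.9391 = 10.75 mg/L.

10.8 mg/L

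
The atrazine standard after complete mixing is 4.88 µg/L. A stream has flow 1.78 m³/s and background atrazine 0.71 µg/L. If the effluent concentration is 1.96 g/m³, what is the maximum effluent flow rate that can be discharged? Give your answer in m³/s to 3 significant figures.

0.71 µg/L = 0.00071 mg/L.
4.88 µg/L = 0.00488 mg/L.
Mass balance at complete mixing: C_std·(Q_w + Q_r) = Q_w·C_e + Q_r·C_b.
Rearranging, Q_w = Q_r·(C_std − C_b)/(C_e − C_std) = 1.78·(0.00488 − 0.00071) / (1.96 − 0.00488) = 0.003796 m³/s.

0.00380 m³/s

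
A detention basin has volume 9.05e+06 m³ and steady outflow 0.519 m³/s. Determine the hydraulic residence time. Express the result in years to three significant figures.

Q = 0.519 m³/s × 3.156e+07 s/yr = 1.638e+07 m³/yr.
Hydraulic residence time τ = V/Q = 9.05e+06/1.638e+07 = 0.5526 yr.

0.553 yr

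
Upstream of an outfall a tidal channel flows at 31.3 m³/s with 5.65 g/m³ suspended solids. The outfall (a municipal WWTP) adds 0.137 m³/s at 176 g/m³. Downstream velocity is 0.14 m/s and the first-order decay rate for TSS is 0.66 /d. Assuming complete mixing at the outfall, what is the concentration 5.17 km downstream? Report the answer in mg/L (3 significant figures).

After complete mixing, C₀ = (0.137·176 + 31.3·5.65) / 31.44 = 6.392 mg/L.
Travel time t = 5170 m / 0.14 m/s = 3.693e+04 s = 0.4274 d.
C = 6.392·exp(−0.66·0.4274) = 6.392·0.7542 = 4.821 mg/L.

4.82 mg/L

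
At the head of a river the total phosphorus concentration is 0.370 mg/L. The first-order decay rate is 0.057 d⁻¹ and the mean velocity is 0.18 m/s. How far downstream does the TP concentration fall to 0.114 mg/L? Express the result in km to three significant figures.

From C = C₀·e^(−kt), t = ln(C₀/C)/k = ln(0.370/0.114)/0.057 = 1.177/0.057 = 20.65 d.
Distance = v·t = 0.18 m/s × 1.785e+06 s = 3.212e+05 m = 321.2 km.

321 km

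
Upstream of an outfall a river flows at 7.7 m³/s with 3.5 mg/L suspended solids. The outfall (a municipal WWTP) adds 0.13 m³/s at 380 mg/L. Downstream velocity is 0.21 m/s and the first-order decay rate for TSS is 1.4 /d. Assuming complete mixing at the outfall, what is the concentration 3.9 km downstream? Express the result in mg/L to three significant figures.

7.22 mg/L

After complete mixing, C₀ = (0.13·380 + 7.7·3.5) / 7.83 = 9.751 mg/L.
Travel time t = 3900 m / 0.21 m/s = 1.857e+04 s = 0.2149 d.
C = 9.751·exp(−1.4·0.2149) = 9.751·0.7401 = 7.217 mg/L.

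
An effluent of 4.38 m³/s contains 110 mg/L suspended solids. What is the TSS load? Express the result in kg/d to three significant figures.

41600 kg/d

Mass flux = Q·C = 4.38 m³/s × 110 g/m³ = 481.8 g/s.
= 481.8 g/s × 86.4 = 4.163e+04 kg/d.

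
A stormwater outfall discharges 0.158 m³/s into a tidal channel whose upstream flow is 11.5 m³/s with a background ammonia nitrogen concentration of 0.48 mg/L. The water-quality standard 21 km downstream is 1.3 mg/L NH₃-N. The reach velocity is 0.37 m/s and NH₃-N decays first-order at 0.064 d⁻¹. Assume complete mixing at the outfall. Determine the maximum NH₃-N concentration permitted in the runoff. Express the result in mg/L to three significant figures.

65.1 mg/L

Travel time to the compliance point: t = 2.1e+04/0.37 = 5.676e+04 s = 0.6569 d; decay factor exp(−0.064·0.6569) = 0.9588.
So the concentration just after mixing may be at most 1.3/0.9588 = 1.356 mg/L.
Mass balance: 1.356·11.66 = 0.158·Cₑ + 11.5·0.48.
Cₑ = (15.81 − 5.52) / 0.158 = 65.1 mg/L.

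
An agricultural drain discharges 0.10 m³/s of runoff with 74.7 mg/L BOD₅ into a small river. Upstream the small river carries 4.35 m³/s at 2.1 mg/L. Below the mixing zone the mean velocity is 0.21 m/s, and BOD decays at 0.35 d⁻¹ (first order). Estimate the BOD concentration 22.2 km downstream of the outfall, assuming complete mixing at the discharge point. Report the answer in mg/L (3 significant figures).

After complete mixing, C₀ = (0.1·74.7 + 4.35·2.1) / 4.45 = 3.731 mg/L.
Travel time t = 2.22e+04 m / 0.21 m/s = 1.057e+05 s = 1.224 d.
C = 3.731·exp(−0.35·1.224) = 3.731·0.6517 = 2.432 mg/L.

2.43 mg/L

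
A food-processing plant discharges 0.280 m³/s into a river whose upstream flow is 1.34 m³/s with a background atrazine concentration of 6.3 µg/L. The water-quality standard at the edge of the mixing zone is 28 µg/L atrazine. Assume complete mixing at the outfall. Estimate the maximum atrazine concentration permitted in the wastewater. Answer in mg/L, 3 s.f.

6.3 µg/L = 0.0063 mg/L.
28 µg/L = 0.028 mg/L.
Mass balance: 0.028·1.62 = 0.28·Cₑ + 1.34·0.0063.
Cₑ = (0.04536 − 0.008442) / 0.28 = 0.1319 mg/L.

0.132 mg/L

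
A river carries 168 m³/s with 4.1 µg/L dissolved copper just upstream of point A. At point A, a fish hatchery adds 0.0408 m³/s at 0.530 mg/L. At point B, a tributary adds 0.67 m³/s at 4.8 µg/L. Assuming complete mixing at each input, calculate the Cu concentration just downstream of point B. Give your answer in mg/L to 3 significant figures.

4.1 µg/L = 0.0041 mg/L.
After input A: C = (168·0.0041 + 0.0408·0.53) / 168 = 0.004228 mg/L.
4.8 µg/L = 0.0048 mg/L.
After input B: C = (168·0.004228 + 0.67·0.0048) / 168.7 = 0.00423 mg/L.

0.00423 mg/L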